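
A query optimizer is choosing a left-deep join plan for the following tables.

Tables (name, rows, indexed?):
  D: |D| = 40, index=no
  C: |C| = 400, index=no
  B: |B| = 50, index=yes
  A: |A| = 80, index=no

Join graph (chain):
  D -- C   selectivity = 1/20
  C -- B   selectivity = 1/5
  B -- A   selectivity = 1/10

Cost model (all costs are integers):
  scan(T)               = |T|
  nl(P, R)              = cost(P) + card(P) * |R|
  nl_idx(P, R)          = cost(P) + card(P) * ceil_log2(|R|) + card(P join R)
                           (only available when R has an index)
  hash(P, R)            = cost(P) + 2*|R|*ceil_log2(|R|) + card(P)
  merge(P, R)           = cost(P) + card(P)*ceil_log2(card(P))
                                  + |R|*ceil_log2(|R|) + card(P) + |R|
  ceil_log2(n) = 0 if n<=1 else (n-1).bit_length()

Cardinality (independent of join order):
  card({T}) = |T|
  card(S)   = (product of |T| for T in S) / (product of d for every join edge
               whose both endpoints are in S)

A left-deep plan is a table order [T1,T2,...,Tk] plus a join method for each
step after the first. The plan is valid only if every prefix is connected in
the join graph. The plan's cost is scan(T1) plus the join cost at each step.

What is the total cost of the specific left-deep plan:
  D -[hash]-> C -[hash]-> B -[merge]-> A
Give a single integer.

121320

step 1: scan D: cost=40, card=40
step 2: join C via hash
    card(P join C) = 40*400/(20) = 800
    cost = 40 + 2*400*9 + 40 = 7280
step 3: join B via hash
    card(P join B) = 800*50/(5) = 8000
    cost = 7280 + 2*50*6 + 800 = 8680
step 4: join A via merge
    card(P join A) = 8000*80/(10) = 64000
    cost = 8680 + 8000*13 + 80*7 + 8000 + 80 = 121320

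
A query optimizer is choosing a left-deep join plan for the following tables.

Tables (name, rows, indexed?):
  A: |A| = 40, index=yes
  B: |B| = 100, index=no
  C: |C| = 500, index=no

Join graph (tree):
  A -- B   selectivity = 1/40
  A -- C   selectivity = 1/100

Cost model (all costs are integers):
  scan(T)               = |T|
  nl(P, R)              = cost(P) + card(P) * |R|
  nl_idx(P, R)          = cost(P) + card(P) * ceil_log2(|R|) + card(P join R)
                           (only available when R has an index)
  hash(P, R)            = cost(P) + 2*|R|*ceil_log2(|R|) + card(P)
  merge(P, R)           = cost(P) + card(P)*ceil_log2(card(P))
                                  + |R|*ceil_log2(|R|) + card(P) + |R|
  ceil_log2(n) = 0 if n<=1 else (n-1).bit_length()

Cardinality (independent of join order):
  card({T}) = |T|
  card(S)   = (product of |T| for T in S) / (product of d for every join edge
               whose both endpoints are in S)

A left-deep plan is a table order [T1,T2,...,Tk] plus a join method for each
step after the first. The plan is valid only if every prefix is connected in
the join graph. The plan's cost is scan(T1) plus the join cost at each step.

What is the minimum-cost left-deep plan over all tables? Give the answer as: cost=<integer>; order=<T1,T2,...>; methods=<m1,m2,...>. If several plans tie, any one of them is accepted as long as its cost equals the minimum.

Selinger DP (subsets sized 1..n):
  {A}: scan cost=40, card=40
  {B}: scan cost=100, card=100
  {C}: scan cost=500, card=500
  {AB}: card=100; try (A,hash)→680, (A,nl_idx)→800, (B,merge)→1120, (A,merge)→1180, (B,hash)→1480, (B,nl)→4040 …(+1); best=680 via (A,hash)
  {AC}: card=200; try (A,hash)→1480, (A,nl_idx)→3700, (C,merge)→5320, (A,merge)→5780, (C,hash)→9080, (C,nl)→20040 …(+1); best=1480 via (A,hash)
  {ABC}: card=500; try (B,hash)→3080, (B,merge)→4080, (C,merge)→6480, (C,hash)→9780, (B,nl)→21480, (C,nl)→50680; best=3080 via (B,hash)

cost=3080; order=C,A,B; methods=hash,hash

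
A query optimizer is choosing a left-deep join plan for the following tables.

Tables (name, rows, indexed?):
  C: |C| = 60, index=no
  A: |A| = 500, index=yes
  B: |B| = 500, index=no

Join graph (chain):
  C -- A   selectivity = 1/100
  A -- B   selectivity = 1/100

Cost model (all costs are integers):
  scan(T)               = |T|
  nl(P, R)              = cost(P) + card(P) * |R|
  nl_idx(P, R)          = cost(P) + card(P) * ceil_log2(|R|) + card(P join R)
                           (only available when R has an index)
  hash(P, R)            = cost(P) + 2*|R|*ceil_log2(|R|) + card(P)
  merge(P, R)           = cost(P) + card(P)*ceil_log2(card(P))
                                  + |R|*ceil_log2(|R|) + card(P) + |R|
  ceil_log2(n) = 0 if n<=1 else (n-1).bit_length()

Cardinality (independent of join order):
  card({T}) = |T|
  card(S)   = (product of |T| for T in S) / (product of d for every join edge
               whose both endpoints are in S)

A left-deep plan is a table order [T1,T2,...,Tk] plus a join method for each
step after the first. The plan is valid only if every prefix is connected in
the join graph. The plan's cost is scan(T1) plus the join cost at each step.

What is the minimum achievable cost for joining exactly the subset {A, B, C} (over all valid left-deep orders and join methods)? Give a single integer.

8900

Selinger DP over subsets of {A,B,C}:
  {C}: scan cost=60, card=60
  {A}: scan cost=500, card=500
  {B}: scan cost=500, card=500
  {AC}: card=300; try (A,nl_idx)→900, (C,hash)→1720, (A,merge)→5480, (C,merge)→5920, (A,hash)→9120, (A,nl)→30060 …(+1); best=900 via (A,nl_idx)
  {AB}: card=2500; try (A,nl_idx)→7500, (B,hash)→10000, (A,hash)→10000, (B,merge)→10500, (A,merge)→10500, (B,nl)→250500 …(+1); best=7500 via (A,nl_idx)
  {ABC}: card=1500; try (B,merge)→8900, (B,hash)→10200, (C,hash)→10720, (C,merge)→40420, (B,nl)→150900, (C,nl)→157500; best=8900 via (B,merge)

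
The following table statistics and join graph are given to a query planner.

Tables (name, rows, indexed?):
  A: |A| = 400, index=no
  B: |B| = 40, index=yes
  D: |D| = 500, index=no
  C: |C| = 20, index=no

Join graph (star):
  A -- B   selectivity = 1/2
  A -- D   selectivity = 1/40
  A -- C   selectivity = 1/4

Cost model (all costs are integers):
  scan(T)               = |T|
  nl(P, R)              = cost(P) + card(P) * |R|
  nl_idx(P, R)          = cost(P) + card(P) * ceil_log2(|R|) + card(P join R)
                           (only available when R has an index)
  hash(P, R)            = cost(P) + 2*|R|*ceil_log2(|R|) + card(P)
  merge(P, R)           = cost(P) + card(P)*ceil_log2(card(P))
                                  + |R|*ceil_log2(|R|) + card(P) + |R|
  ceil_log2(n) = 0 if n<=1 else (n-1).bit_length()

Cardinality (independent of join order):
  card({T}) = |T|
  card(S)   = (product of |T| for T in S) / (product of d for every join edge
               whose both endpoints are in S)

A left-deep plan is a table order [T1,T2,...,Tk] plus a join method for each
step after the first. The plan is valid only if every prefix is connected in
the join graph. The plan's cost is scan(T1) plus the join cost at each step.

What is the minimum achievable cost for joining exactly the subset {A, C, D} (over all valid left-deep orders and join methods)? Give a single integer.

Selinger DP over subsets of {A,C,D}:
  {A}: scan cost=400, card=400
  {D}: scan cost=500, card=500
  {C}: scan cost=20, card=20
  {AD}: card=5000; try (A,hash)→8200, (D,merge)→9400, (A,merge)→9500, (D,hash)→9800, (D,nl)→200400, (A,nl)→200500; best=8200 via (A,hash)
  {AC}: card=2000; try (C,hash)→1000, (A,merge)→4140, (C,merge)→4520, (A,hash)→7240, (A,nl)→8020, (C,nl)→8400; best=1000 via (C,hash)
  {ACD}: card=25000; try (D,hash)→12000, (C,hash)→13400, (D,merge)→30000, (C,merge)→78320, (C,nl)→108200, (D,nl)→1001000; best=12000 via (D,hash)

12000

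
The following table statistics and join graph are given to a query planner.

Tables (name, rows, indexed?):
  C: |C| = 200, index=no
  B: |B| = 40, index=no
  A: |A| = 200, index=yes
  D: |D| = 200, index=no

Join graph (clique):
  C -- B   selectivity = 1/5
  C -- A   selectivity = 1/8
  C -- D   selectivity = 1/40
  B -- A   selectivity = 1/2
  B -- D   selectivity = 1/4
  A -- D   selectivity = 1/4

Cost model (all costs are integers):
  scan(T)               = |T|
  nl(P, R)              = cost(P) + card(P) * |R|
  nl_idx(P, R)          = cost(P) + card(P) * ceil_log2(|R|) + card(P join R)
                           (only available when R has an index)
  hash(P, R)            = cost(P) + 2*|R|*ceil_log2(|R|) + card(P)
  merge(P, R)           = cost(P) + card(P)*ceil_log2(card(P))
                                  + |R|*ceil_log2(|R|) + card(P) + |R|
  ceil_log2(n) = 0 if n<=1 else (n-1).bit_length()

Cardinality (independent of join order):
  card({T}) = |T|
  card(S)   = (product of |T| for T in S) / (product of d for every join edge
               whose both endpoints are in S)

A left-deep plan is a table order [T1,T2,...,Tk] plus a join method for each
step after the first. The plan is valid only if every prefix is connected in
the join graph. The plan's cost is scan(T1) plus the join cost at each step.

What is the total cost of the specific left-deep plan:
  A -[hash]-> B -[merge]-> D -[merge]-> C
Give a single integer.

906480

step 1: scan A: cost=200, card=200
step 2: join B via hash
    card(P join B) = 200*40/(2) = 4000
    cost = 200 + 2*40*6 + 200 = 880
step 3: join D via merge
    card(P join D) = 4000*200/(4*4) = 50000
    cost = 880 + 4000*12 + 200*8 + 4000 + 200 = 54680
step 4: join C via merge
    card(P join C) = 50000*200/(5*8*40) = 6250
    cost = 54680 + 50000*16 + 200*8 + 50000 + 200 = 906480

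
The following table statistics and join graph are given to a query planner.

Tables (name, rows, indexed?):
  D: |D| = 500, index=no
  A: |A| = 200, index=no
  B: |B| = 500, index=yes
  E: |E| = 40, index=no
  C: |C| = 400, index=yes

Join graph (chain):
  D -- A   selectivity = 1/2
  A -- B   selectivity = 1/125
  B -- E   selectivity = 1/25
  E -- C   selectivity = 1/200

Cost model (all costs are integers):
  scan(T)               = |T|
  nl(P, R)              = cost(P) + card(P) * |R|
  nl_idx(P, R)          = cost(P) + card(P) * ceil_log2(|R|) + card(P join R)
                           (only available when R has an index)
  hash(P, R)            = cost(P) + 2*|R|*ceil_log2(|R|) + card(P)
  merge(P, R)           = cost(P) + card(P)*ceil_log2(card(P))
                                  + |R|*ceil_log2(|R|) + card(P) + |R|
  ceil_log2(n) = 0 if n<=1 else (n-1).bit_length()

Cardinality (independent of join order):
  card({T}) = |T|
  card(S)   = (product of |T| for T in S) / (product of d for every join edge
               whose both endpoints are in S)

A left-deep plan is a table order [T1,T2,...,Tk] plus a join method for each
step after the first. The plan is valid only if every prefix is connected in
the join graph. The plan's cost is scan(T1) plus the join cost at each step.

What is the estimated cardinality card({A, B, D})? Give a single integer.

200000

Tables in S: A(200), B(500), D(500)
Edges inside S: D-A(d=2), A-B(d=125)
numerator = 200 * 500 * 500 = 50000000
denominator = 2 * 125 = 250
card(S) = 50000000 / 250 = 200000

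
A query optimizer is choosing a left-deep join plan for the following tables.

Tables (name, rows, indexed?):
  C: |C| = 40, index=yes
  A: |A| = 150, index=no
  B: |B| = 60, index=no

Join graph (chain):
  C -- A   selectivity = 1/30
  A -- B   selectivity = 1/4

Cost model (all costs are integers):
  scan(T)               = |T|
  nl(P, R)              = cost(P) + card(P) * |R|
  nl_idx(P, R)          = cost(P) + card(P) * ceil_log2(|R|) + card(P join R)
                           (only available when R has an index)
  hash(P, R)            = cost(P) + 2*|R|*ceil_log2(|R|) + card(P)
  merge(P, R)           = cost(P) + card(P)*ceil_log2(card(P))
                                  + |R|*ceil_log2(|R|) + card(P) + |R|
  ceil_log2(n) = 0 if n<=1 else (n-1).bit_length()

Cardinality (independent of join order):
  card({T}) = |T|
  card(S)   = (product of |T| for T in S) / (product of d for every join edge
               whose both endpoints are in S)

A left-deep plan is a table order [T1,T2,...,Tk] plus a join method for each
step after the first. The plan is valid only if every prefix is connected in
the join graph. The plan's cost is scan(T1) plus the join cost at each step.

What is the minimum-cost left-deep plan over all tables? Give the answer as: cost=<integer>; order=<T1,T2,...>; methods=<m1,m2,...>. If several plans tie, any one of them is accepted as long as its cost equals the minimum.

Selinger DP (subsets sized 1..n):
  {C}: scan cost=40, card=40
  {A}: scan cost=150, card=150
  {B}: scan cost=60, card=60
  {AC}: card=200; try (C,hash)→780, (C,nl_idx)→1250, (A,merge)→1670, (C,merge)→1780, (A,hash)→2480, (A,nl)→6040 …(+1); best=780 via (C,hash)
  {AB}: card=2250; try (B,hash)→1020, (A,merge)→1830, (B,merge)→1920, (A,hash)→2520, (A,nl)→9060, (B,nl)→9150; best=1020 via (B,hash)
  {ABC}: card=3000; try (B,hash)→1700, (B,merge)→3000, (C,hash)→3750, (B,nl)→12780, (C,nl_idx)→17520, (C,merge)→30550 …(+1); best=1700 via (B,hash)

cost=1700; order=A,C,B; methods=hash,hash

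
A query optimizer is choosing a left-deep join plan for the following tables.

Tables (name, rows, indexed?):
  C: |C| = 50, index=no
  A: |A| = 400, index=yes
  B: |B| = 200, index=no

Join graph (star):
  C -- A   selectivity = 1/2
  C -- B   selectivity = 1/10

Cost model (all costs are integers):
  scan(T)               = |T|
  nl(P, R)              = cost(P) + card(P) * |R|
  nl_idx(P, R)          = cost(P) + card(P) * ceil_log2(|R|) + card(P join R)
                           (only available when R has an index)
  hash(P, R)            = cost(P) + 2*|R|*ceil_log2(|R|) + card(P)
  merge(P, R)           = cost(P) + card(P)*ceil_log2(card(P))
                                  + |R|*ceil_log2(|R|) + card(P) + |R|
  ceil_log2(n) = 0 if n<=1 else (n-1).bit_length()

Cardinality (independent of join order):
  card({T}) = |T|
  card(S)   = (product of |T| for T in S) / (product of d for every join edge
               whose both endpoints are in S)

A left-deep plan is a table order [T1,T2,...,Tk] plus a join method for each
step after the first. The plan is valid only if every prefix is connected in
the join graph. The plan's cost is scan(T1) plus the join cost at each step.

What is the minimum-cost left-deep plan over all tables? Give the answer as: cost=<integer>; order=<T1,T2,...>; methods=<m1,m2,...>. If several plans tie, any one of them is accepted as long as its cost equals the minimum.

cost=9200; order=B,C,A; methods=hash,hash

Selinger DP (subsets sized 1..n):
  {C}: scan cost=50, card=50
  {A}: scan cost=400, card=400
  {B}: scan cost=200, card=200
  {AC}: card=10000; try (C,hash)→1400, (A,merge)→4400, (C,merge)→4750, (A,hash)→7300, (A,nl_idx)→10500, (A,nl)→20050 …(+1); best=1400 via (C,hash)
  {BC}: card=1000; try (C,hash)→1000, (B,merge)→2200, (C,merge)→2350, (B,hash)→3300, (B,nl)→10050, (C,nl)→10200; best=1000 via (C,hash)
  {ABC}: card=200000; try (A,hash)→9200, (B,hash)→14600, (A,merge)→16000, (B,merge)→153200, (A,nl_idx)→210000, (A,nl)→401000 …(+1); best=9200 via (A,hash)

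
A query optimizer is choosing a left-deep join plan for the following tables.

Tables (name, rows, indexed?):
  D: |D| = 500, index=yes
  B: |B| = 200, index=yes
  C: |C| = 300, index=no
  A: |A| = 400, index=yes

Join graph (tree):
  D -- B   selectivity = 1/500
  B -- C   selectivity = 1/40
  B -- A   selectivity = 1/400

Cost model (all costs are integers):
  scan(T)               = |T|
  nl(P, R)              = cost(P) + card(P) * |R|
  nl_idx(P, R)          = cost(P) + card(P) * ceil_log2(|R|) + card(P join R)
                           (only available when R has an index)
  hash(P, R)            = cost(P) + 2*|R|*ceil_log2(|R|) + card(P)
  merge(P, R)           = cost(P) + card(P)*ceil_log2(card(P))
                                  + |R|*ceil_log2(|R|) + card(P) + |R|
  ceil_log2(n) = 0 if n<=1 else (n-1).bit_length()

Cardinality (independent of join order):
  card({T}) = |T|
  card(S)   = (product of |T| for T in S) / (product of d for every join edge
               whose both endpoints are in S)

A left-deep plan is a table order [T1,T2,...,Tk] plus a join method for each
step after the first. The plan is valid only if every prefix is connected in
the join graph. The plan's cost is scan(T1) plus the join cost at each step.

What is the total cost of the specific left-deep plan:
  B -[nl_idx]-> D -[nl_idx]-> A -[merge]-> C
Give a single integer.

9000

step 1: scan B: cost=200, card=200
step 2: join D via nl_idx
    card(P join D) = 200*500/(500) = 200
    cost = 200 + 200*9 + 200 = 2200
step 3: join A via nl_idx
    card(P join A) = 200*400/(400) = 200
    cost = 2200 + 200*9 + 200 = 4200
step 4: join C via merge
    card(P join C) = 200*300/(40) = 1500
    cost = 4200 + 200*8 + 300*9 + 200 + 300 = 9000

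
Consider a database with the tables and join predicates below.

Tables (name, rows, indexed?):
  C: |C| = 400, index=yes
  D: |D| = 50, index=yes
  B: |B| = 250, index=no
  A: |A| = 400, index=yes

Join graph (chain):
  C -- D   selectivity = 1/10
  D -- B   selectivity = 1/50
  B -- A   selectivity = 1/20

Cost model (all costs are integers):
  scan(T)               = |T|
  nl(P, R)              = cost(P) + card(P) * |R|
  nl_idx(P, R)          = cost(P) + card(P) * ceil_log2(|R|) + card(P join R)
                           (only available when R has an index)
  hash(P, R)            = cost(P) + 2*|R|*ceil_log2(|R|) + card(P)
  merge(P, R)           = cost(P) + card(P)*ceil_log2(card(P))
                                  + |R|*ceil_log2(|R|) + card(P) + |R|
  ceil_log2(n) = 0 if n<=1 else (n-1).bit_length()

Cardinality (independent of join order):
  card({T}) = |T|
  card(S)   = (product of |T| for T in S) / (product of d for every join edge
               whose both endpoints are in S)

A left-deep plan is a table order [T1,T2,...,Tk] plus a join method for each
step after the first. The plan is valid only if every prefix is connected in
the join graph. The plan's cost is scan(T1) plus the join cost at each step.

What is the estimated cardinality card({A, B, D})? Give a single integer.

5000

Tables in S: A(400), B(250), D(50)
Edges inside S: D-B(d=50), B-A(d=20)
numerator = 400 * 250 * 50 = 5000000
denominator = 50 * 20 = 1000
card(S) = 5000000 / 1000 = 5000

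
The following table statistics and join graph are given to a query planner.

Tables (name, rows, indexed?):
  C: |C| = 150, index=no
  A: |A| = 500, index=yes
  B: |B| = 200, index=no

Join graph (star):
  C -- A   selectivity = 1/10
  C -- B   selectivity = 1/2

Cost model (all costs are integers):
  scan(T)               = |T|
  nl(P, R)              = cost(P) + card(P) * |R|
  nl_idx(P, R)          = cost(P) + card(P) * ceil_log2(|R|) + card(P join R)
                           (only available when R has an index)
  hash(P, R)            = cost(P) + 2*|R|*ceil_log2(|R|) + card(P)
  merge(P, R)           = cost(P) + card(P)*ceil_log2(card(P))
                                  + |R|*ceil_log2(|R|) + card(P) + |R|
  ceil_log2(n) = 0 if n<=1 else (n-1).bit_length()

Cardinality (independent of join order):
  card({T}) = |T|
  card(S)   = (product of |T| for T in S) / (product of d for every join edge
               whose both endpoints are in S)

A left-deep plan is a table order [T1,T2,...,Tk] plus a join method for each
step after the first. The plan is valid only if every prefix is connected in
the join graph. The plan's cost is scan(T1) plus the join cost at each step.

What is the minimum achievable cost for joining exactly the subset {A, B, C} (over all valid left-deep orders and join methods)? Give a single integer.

14100

Selinger DP over subsets of {A,B,C}:
  {C}: scan cost=150, card=150
  {A}: scan cost=500, card=500
  {B}: scan cost=200, card=200
  {AC}: card=7500; try (C,hash)→3400, (A,merge)→6500, (C,merge)→6850, (A,nl_idx)→9000, (A,hash)→9300, (A,nl)→75150 …(+1); best=3400 via (C,hash)
  {BC}: card=15000; try (C,hash)→2800, (B,merge)→3300, (C,merge)→3350, (B,hash)→3500, (B,nl)→30150, (C,nl)→30200; best=2800 via (C,hash)
  {ABC}: card=750000; try (B,hash)→14100, (A,hash)→26800, (B,merge)→110200, (A,merge)→232800, (A,nl_idx)→887800, (B,nl)→1503400 …(+1); best=14100 via (B,hash)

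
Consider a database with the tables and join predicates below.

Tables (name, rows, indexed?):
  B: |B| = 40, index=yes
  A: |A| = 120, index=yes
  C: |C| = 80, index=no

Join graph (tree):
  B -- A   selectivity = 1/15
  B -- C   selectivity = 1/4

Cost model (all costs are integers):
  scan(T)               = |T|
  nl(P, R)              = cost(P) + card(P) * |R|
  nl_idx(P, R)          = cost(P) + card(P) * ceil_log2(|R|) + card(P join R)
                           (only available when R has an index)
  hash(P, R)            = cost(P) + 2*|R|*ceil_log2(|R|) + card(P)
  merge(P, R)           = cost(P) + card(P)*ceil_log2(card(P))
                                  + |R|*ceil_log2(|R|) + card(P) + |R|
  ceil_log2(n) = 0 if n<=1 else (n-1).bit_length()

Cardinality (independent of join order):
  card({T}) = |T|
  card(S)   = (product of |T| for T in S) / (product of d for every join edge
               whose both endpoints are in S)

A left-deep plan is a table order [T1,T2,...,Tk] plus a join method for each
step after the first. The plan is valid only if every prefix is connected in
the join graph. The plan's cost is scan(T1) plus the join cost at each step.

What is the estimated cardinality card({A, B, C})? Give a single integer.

6400

Tables in S: A(120), B(40), C(80)
Edges inside S: B-A(d=15), B-C(d=4)
numerator = 120 * 40 * 80 = 384000
denominator = 15 * 4 = 60
card(S) = 384000 / 60 = 6400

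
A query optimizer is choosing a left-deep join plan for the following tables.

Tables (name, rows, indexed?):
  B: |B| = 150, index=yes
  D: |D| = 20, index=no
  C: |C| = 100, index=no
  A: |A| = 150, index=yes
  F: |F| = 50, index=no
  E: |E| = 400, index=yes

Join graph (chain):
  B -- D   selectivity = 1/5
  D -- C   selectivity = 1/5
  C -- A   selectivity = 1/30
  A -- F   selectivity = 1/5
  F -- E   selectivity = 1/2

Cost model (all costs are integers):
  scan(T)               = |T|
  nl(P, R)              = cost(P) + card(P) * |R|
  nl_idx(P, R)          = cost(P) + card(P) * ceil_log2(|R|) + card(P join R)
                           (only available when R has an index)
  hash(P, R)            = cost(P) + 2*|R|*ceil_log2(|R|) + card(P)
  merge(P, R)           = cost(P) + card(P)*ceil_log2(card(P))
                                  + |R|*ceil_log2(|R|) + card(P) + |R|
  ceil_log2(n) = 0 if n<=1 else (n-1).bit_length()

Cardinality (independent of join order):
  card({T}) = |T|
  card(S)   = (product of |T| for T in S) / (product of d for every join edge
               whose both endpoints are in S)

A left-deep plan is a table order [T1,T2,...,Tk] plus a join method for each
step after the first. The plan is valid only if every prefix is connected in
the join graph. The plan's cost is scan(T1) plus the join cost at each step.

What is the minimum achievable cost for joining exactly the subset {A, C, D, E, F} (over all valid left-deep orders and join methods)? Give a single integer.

31900

Selinger DP over subsets of {A,C,D,E,F}:
  {D}: scan cost=20, card=20
  {C}: scan cost=100, card=100
  {A}: scan cost=150, card=150
  {F}: scan cost=50, card=50
  {E}: scan cost=400, card=400
  {CD}: card=400; try (D,hash)→400, (C,merge)→940, (D,merge)→1020, (C,hash)→1440, (C,nl)→2020, (D,nl)→2100; best=400 via (D,hash)
  {AC}: card=500; try (A,nl_idx)→1400, (C,hash)→1700, (A,merge)→2250, (C,merge)→2300, (A,hash)→2600, (A,nl)→15100 …(+1); best=1400 via (A,nl_idx)
  {AF}: card=1500; try (F,hash)→900, (A,merge)→1750, (F,merge)→1850, (A,nl_idx)→1950, (A,hash)→2500, (A,nl)→7550 …(+1); best=900 via (F,hash)
  {EF}: card=10000; try (F,hash)→1400, (E,merge)→4400, (F,merge)→4750, (E,hash)→7300, (E,nl_idx)→10500, (E,nl)→20050 …(+1); best=1400 via (F,hash)
  {ACD}: card=2000; try (D,hash)→2100, (A,hash)→3200, (A,nl_idx)→5600, (A,merge)→5750, (D,merge)→6520, (D,nl)→11400 …(+1); best=2100 via (D,hash)
  {ACF}: card=5000; try (F,hash)→2500, (C,hash)→3800, (F,merge)→6750, (C,merge)→19700, (F,nl)→26400, (C,nl)→150900; best=2500 via (F,hash)
  {AEF}: card=300000; try (E,hash)→9600, (A,hash)→13800, (E,merge)→22900, (A,merge)→152750, (E,nl_idx)→314400, (A,nl_idx)→381400 …(+2); best=9600 via (E,hash)
  {ACDF}: card=20000; try (F,hash)→4700, (D,hash)→7700, (F,merge)→26450, (D,merge)→72620, (F,nl)→102100, (D,nl)→102500; best=4700 via (F,hash)
  {ACEF}: card=1000000; try (E,hash)→14700, (E,merge)→76500, (C,hash)→311000, (E,nl_idx)→1047500, (E,nl)→2002500, (C,merge)→6010400 …(+1); best=14700 via (E,hash)
  {ACDEF}: card=4000000; try (E,hash)→31900, (E,merge)→328700, (D,hash)→1014900, (E,nl_idx)→4184700, (E,nl)→8004700, (D,nl)→20014700 …(+1); best=31900 via (E,hash)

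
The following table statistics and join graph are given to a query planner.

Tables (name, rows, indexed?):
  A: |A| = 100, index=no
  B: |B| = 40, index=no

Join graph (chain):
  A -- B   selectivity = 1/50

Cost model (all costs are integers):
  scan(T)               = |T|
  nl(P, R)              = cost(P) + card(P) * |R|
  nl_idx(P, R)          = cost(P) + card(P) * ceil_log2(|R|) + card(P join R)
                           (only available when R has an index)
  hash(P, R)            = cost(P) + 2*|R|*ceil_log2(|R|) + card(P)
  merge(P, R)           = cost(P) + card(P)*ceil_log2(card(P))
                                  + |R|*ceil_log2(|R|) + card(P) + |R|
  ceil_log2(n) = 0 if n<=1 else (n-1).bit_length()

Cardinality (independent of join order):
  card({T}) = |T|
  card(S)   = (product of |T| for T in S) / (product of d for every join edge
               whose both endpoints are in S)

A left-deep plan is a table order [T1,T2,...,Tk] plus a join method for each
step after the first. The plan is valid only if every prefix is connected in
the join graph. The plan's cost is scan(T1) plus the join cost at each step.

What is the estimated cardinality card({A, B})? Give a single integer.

Tables in S: A(100), B(40)
Edges inside S: A-B(d=50)
numerator = 100 * 40 = 4000
denominator = 50 = 50
card(S) = 4000 / 50 = 80

80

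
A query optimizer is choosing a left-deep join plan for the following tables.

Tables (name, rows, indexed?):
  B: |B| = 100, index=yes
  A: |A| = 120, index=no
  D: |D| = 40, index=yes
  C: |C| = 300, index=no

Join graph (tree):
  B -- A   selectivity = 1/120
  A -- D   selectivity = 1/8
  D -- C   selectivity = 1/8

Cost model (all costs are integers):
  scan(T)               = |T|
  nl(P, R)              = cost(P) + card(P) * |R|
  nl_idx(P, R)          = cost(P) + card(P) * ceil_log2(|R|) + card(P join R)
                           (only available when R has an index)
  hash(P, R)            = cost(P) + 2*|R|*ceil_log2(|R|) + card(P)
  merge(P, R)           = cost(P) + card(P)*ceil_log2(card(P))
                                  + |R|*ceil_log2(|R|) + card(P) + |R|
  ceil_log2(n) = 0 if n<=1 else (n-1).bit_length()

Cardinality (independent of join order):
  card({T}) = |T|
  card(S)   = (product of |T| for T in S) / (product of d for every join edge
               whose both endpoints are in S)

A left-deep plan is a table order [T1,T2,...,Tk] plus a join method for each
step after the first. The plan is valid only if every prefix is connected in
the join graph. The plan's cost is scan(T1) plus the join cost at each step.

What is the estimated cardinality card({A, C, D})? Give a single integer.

22500

Tables in S: A(120), C(300), D(40)
Edges inside S: A-D(d=8), D-C(d=8)
numerator = 120 * 300 * 40 = 1440000
denominator = 8 * 8 = 64
card(S) = 1440000 / 64 = 22500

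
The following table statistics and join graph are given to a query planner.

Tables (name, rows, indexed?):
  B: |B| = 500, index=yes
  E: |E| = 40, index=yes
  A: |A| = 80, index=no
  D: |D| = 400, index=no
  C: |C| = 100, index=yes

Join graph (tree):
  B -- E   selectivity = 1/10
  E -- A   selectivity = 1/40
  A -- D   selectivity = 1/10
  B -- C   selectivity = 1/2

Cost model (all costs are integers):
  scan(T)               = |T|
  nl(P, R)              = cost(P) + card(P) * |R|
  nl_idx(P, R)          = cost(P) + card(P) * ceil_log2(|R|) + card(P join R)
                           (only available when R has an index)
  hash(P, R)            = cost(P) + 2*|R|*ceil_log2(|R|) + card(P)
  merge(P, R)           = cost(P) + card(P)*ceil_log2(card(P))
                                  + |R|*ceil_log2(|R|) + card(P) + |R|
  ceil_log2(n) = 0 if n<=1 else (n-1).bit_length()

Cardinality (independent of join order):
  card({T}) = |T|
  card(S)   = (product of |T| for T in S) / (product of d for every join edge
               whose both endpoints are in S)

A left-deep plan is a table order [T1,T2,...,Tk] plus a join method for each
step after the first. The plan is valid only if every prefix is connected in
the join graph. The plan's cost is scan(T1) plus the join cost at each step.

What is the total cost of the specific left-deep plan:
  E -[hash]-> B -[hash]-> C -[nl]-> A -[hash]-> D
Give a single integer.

8219680

step 1: scan E: cost=40, card=40
step 2: join B via hash
    card(P join B) = 40*500/(10) = 2000
    cost = 40 + 2*500*9 + 40 = 9080
step 3: join C via hash
    card(P join C) = 2000*100/(2) = 100000
    cost = 9080 + 2*100*7 + 2000 = 12480
step 4: join A via nl
    card(P join A) = 100000*80/(40) = 200000
    cost = 12480 + 100000*80 = 8012480
step 5: join D via hash
    card(P join D) = 200000*400/(10) = 8000000
    cost = 8012480 + 2*400*9 + 200000 = 8219680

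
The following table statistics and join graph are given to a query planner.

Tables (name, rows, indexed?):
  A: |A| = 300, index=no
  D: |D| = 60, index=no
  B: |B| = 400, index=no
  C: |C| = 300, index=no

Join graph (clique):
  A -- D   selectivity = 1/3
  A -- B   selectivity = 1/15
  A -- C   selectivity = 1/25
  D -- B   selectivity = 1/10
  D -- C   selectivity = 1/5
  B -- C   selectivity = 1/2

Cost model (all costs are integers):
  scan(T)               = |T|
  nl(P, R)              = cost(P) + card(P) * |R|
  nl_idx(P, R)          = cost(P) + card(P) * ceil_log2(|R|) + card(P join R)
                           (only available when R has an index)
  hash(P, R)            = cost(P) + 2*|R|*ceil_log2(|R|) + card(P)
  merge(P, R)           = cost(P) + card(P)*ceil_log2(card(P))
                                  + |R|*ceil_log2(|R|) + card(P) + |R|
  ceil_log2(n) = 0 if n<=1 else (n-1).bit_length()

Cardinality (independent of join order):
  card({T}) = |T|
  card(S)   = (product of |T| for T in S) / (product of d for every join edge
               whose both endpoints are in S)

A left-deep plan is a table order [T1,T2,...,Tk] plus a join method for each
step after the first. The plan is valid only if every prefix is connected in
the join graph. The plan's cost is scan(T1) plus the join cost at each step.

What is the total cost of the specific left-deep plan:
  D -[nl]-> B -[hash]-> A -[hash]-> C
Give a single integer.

step 1: scan D: cost=60, card=60
step 2: join B via nl
    card(P join B) = 60*400/(10) = 2400
    cost = 60 + 60*400 = 24060
step 3: join A via hash
    card(P join A) = 2400*300/(3*15) = 16000
    cost = 24060 + 2*300*9 + 2400 = 31860
step 4: join C via hash
    card(P join C) = 16000*300/(25*5*2) = 19200
    cost = 31860 + 2*300*9 + 16000 = 53260

53260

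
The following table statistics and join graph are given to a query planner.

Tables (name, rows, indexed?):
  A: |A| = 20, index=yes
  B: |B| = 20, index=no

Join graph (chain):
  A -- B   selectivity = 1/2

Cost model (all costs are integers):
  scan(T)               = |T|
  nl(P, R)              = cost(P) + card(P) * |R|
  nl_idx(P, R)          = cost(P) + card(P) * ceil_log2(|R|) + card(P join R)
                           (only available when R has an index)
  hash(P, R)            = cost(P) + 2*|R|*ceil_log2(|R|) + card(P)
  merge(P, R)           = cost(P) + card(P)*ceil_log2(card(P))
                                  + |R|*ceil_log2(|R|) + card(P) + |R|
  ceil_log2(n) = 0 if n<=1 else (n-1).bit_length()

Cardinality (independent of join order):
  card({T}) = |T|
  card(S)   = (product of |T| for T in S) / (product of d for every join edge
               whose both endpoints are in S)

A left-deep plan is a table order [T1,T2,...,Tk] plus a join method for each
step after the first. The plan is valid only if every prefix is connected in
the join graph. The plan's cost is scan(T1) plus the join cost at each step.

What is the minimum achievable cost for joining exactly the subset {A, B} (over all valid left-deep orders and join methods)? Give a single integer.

240

Selinger DP over subsets of {A,B}:
  {A}: scan cost=20, card=20
  {B}: scan cost=20, card=20
  {AB}: card=200; try (B,hash)→240, (A,hash)→240, (B,merge)→260, (A,merge)→260, (A,nl_idx)→320, (B,nl)→420 …(+1); best=240 via (B,hash)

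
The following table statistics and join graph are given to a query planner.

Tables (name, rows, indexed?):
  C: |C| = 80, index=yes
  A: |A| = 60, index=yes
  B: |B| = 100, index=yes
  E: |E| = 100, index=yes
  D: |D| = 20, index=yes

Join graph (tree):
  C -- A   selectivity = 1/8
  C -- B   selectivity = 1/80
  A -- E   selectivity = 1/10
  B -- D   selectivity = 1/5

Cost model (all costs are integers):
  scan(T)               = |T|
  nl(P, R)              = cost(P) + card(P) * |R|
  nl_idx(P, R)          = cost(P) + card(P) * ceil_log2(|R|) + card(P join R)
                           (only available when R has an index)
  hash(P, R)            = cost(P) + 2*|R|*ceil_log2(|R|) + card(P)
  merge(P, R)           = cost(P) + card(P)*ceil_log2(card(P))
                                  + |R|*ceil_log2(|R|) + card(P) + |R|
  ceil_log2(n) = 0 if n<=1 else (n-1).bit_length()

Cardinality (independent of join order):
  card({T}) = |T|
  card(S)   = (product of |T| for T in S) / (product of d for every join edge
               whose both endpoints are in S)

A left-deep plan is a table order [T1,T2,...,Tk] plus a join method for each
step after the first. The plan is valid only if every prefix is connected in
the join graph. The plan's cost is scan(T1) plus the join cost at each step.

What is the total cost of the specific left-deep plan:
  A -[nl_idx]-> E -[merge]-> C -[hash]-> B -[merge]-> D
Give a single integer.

120840

step 1: scan A: cost=60, card=60
step 2: join E via nl_idx
    card(P join E) = 60*100/(10) = 600
    cost = 60 + 60*7 + 600 = 1080
step 3: join C via merge
    card(P join C) = 600*80/(8) = 6000
    cost = 1080 + 600*10 + 80*7 + 600 + 80 = 8320
step 4: join B via hash
    card(P join B) = 6000*100/(80) = 7500
    cost = 8320 + 2*100*7 + 6000 = 15720
step 5: join D via merge
    card(P join D) = 7500*20/(5) = 30000
    cost = 15720 + 7500*13 + 20*5 + 7500 + 20 = 120840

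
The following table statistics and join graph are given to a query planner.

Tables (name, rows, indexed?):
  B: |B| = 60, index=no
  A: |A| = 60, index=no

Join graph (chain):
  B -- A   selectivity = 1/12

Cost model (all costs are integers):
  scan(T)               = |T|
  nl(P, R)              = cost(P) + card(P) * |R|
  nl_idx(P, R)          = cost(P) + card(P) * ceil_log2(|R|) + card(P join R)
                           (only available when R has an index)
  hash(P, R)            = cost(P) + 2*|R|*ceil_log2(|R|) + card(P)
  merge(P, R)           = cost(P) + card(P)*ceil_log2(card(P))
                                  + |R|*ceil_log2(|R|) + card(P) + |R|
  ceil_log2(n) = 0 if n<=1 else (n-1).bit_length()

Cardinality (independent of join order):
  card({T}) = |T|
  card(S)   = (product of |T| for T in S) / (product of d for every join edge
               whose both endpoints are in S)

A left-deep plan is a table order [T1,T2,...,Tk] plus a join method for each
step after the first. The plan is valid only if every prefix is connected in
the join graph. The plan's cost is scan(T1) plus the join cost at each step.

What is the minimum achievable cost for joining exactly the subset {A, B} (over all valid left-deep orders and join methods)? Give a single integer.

840

Selinger DP over subsets of {A,B}:
  {B}: scan cost=60, card=60
  {A}: scan cost=60, card=60
  {AB}: card=300; try (B,hash)→840, (A,hash)→840, (B,merge)→900, (A,merge)→900, (B,nl)→3660, (A,nl)→3660; best=840 via (B,hash)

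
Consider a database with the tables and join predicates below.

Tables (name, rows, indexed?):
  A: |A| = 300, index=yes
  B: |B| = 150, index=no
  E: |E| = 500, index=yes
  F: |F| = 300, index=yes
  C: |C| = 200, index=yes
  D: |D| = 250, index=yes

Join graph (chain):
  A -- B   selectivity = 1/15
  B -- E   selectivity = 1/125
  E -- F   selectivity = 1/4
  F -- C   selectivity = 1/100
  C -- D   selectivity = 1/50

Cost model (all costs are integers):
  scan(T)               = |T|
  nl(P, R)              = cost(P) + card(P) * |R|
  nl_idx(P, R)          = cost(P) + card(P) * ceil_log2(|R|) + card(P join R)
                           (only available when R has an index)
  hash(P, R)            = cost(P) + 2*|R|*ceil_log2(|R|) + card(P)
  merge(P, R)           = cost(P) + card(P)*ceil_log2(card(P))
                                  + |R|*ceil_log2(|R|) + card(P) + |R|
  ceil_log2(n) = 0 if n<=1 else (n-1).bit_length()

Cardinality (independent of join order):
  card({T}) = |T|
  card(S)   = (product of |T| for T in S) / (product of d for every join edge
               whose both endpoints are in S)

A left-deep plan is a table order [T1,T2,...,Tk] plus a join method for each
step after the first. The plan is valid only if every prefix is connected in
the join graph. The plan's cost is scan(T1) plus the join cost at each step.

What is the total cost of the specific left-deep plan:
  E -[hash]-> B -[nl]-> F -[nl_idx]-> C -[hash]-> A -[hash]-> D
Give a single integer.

step 1: scan E: cost=500, card=500
step 2: join B via hash
    card(P join B) = 500*150/(125) = 600
    cost = 500 + 2*150*8 + 500 = 3400
step 3: join F via nl
    card(P join F) = 600*300/(4) = 45000
    cost = 3400 + 600*300 = 183400
step 4: join C via nl_idx
    card(P join C) = 45000*200/(100) = 90000
    cost = 183400 + 45000*8 + 90000 = 633400
step 5: join A via hash
    card(P join A) = 90000*300/(15) = 1800000
    cost = 633400 + 2*300*9 + 90000 = 728800
step 6: join D via hash
    card(P join D) = 1800000*250/(50) = 9000000
    cost = 728800 + 2*250*8 + 1800000 = 2532800

2532800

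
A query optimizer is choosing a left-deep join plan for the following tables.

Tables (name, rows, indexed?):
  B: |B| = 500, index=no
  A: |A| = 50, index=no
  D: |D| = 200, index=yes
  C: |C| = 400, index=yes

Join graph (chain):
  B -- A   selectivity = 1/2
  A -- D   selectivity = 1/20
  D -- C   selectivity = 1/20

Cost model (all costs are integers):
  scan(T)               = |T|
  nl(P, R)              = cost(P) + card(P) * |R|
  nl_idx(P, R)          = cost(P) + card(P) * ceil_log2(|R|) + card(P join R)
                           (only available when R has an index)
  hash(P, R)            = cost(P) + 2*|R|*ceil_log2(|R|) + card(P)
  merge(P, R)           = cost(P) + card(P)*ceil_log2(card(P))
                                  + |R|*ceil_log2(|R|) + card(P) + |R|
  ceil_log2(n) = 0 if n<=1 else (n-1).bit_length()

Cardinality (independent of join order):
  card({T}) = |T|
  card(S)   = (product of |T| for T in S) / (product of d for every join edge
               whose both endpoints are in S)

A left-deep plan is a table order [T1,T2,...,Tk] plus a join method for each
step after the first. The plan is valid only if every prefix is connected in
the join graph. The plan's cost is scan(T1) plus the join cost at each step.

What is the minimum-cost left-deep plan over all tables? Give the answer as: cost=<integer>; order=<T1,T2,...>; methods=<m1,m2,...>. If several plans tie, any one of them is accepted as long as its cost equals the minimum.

Selinger DP (subsets sized 1..n):
  {B}: scan cost=500, card=500
  {A}: scan cost=50, card=50
  {D}: scan cost=200, card=200
  {C}: scan cost=400, card=400
  {AB}: card=12500; try (A,hash)→1600, (B,merge)→5400, (A,merge)→5850, (B,hash)→9100, (B,nl)→25050, (A,nl)→25500; best=1600 via (A,hash)
  {AD}: card=500; try (D,nl_idx)→950, (A,hash)→1000, (D,merge)→2200, (A,merge)→2350, (D,hash)→3300, (D,nl)→10050 …(+1); best=950 via (D,nl_idx)
  {CD}: card=4000; try (D,hash)→4000, (C,merge)→6000, (C,nl_idx)→6000, (D,merge)→6200, (D,nl_idx)→7600, (C,hash)→7600 …(+2); best=4000 via (D,hash)
  {ABD}: card=125000; try (B,hash)→10450, (B,merge)→10950, (D,hash)→17300, (D,merge)→190900, (D,nl_idx)→226600, (B,nl)→250950 …(+1); best=10450 via (B,hash)
  {ACD}: card=10000; try (A,hash)→8600, (C,hash)→8650, (C,merge)→9950, (C,nl_idx)→15450, (A,merge)→56350, (C,nl)→200950 …(+1); best=8600 via (A,hash)
  {ABCD}: card=2500000; try (B,hash)→27600, (C,hash)→142650, (B,merge)→163600, (C,merge)→2264450, (C,nl_idx)→3635450, (B,nl)→5008600 …(+1); best=27600 via (B,hash)

cost=27600; order=C,D,A,B; methods=hash,hash,hash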